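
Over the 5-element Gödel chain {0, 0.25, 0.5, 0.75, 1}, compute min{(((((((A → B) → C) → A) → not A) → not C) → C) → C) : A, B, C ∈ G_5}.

0.25

The minimum is attained at A = 0, B = 0, C = 0.25:
  (A → B): 0 ≤ 0, so result = 1
  ((A → B) → C): 1 > 0.25, so result = 0.25
  (((A → B) → C) → A): 0.25 > 0, so result = 0
  not A: Gödel ¬ of 0 = 1 (operand is 0)
  ((((A → B) → C) → A) → not A): 0 ≤ 1, so result = 1
  not C: Gödel ¬ of 0.25 = 0 (operand ≠ 0)
  (((((A → B) → C) → A) → not A) → not C): 1 > 0, so result = 0
  ((((((A → B) → C) → A) → not A) → not C) → C): 0 ≤ 0.25, so result = 1
  (((((((A → B) → C) → A) → not A) → not C) → C) → C): 1 > 0.25, so result = 0.25
Checking all 125 assignments confirms none give a value below 0.25.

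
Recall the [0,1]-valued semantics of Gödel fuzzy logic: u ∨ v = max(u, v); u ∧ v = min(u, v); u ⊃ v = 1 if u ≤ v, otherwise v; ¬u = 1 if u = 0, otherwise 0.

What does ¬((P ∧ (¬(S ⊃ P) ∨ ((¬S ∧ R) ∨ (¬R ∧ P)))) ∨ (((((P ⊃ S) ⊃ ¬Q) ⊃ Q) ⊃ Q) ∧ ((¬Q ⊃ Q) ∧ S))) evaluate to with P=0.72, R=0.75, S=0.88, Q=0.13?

(S ⊃ P): 0.88 > 0.72, so result = 0.72
¬(S ⊃ P): Gödel ¬ of 0.72 = 0 (operand ≠ 0)
¬S: Gödel ¬ of 0.88 = 0 (operand ≠ 0)
(¬S ∧ R) = min(0, 0.75) = 0
¬R: Gödel ¬ of 0.75 = 0 (operand ≠ 0)
(¬R ∧ P) = min(0, 0.72) = 0
((¬S ∧ R) ∨ (¬R ∧ P)) = max(0, 0) = 0
(¬(S ⊃ P) ∨ ((¬S ∧ R) ∨ (¬R ∧ P))) = max(0, 0) = 0
(P ∧ (¬(S ⊃ P) ∨ ((¬S ∧ R) ∨ (¬R ∧ P)))) = min(0.72, 0) = 0
(P ⊃ S): 0.72 ≤ 0.88, so result = 1
¬Q: Gödel ¬ of 0.13 = 0 (operand ≠ 0)
((P ⊃ S) ⊃ ¬Q): 1 > 0, so result = 0
(((P ⊃ S) ⊃ ¬Q) ⊃ Q): 0 ≤ 0.13, so result = 1
((((P ⊃ S) ⊃ ¬Q) ⊃ Q) ⊃ Q): 1 > 0.13, so result = 0.13
¬Q: Gödel ¬ of 0.13 = 0 (operand ≠ 0)
(¬Q ⊃ Q): 0 ≤ 0.13, so result = 1
((¬Q ⊃ Q) ∧ S) = min(1, 0.88) = 0.88
(((((P ⊃ S) ⊃ ¬Q) ⊃ Q) ⊃ Q) ∧ ((¬Q ⊃ Q) ∧ S)) = min(0.13, 0.88) = 0.13
((P ∧ (¬(S ⊃ P) ∨ ((¬S ∧ R) ∨ (¬R ∧ P)))) ∨ (((((P ⊃ S) ⊃ ¬Q) ⊃ Q) ⊃ Q) ∧ ((¬Q ⊃ Q) ∧ S))) = max(0, 0.13) = 0.13
¬((P ∧ (¬(S ⊃ P) ∨ ((¬S ∧ R) ∨ (¬R ∧ P)))) ∨ (((((P ⊃ S) ⊃ ¬Q) ⊃ Q) ⊃ Q) ∧ ((¬Q ⊃ Q) ∧ S))): Gödel ¬ of 0.13 = 0 (operand ≠ 0)

0.00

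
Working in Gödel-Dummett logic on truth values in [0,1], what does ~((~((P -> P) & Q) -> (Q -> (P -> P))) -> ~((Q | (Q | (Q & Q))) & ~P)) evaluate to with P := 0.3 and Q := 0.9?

(P -> P): 0.3 ≤ 0.3, so result = 1
((P -> P) & Q) = min(1, 0.9) = 0.9
~((P -> P) & Q): Gödel ¬ of 0.9 = 0 (operand ≠ 0)
(P -> P): 0.3 ≤ 0.3, so result = 1
(Q -> (P -> P)): 0.9 ≤ 1, so result = 1
(~((P -> P) & Q) -> (Q -> (P -> P))): 0 ≤ 1, so result = 1
(Q & Q) = min(0.9, 0.9) = 0.9
(Q | (Q & Q)) = max(0.9, 0.9) = 0.9
(Q | (Q | (Q & Q))) = max(0.9, 0.9) = 0.9
~P: Gödel ¬ of 0.3 = 0 (operand ≠ 0)
((Q | (Q | (Q & Q))) & ~P) = min(0.9, 0) = 0
~((Q | (Q | (Q & Q))) & ~P): Gödel ¬ of 0 = 1 (operand is 0)
((~((P -> P) & Q) -> (Q -> (P -> P))) -> ~((Q | (Q | (Q & Q))) & ~P)): 1 ≤ 1, so result = 1
~((~((P -> P) & Q) -> (Q -> (P -> P))) -> ~((Q | (Q | (Q & Q))) & ~P)): Gödel ¬ of 1 = 0 (operand ≠ 0)

0.00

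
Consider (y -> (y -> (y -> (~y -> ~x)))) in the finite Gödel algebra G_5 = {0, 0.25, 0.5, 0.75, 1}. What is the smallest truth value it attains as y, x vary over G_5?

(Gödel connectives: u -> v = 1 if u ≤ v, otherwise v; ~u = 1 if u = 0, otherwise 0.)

Every assignment gives 1. For instance at y = 0, x = 0:
  ~y: Gödel ¬ of 0 = 1 (operand is 0)
  ~x: Gödel ¬ of 0 = 1 (operand is 0)
  (~y -> ~x): 1 ≤ 1, so result = 1
  (y -> (~y -> ~x)): 0 ≤ 1, so result = 1
  (y -> (y -> (~y -> ~x))): 0 ≤ 1, so result = 1
  (y -> (y -> (y -> (~y -> ~x)))): 0 ≤ 1, so result = 1
All 25 assignments give value 1 — the formula is a G_5-tautology.

1.00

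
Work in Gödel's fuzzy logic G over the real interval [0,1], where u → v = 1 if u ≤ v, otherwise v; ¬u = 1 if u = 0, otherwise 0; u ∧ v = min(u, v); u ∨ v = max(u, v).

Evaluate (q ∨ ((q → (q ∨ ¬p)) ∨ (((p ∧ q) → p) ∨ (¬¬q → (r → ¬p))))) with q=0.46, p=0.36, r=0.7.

1.00

¬p: Gödel ¬ of 0.36 = 0 (operand ≠ 0)
(q ∨ ¬p) = max(0.46, 0) = 0.46
(q → (q ∨ ¬p)): 0.46 ≤ 0.46, so result = 1
(p ∧ q) = min(0.36, 0.46) = 0.36
((p ∧ q) → p): 0.36 ≤ 0.36, so result = 1
¬q: Gödel ¬ of 0.46 = 0 (operand ≠ 0)
¬¬q: Gödel ¬ of 0 = 1 (operand is 0)
¬p: Gödel ¬ of 0.36 = 0 (operand ≠ 0)
(r → ¬p): 0.7 > 0, so result = 0
(¬¬q → (r → ¬p)): 1 > 0, so result = 0
(((p ∧ q) → p) ∨ (¬¬q → (r → ¬p))) = max(1, 0) = 1
((q → (q ∨ ¬p)) ∨ (((p ∧ q) → p) ∨ (¬¬q → (r → ¬p)))) = max(1, 1) = 1
(q ∨ ((q → (q ∨ ¬p)) ∨ (((p ∧ q) → p) ∨ (¬¬q → (r → ¬p))))) = max(0.46, 1) = 1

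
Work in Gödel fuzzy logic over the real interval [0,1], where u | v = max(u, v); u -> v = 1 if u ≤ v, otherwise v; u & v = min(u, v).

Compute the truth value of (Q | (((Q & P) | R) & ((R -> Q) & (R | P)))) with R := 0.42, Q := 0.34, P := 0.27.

(Q & P) = min(0.34, 0.27) = 0.27
((Q & P) | R) = max(0.27, 0.42) = 0.42
(R -> Q): 0.42 > 0.34, so result = 0.34
(R | P) = max(0.42, 0.27) = 0.42
((R -> Q) & (R | P)) = min(0.34, 0.42) = 0.34
(((Q & P) | R) & ((R -> Q) & (R | P))) = min(0.42, 0.34) = 0.34
(Q | (((Q & P) | R) & ((R -> Q) & (R | P)))) = max(0.34, 0.34) = 0.34

0.34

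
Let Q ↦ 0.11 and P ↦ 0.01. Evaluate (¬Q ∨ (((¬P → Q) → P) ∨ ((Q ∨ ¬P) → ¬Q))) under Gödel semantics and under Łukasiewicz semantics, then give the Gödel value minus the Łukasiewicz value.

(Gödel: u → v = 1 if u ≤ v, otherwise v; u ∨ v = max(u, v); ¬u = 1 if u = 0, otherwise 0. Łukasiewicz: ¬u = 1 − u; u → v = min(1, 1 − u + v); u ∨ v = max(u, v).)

Gödel evaluation:
  ¬Q: Gödel ¬ of 0.11 = 0 (operand ≠ 0)
  ¬P: Gödel ¬ of 0.01 = 0 (operand ≠ 0)
  (¬P → Q): 0 ≤ 0.11, so result = 1
  ((¬P → Q) → P): 1 > 0.01, so result = 0.01
  ¬P: Gödel ¬ of 0.01 = 0 (operand ≠ 0)
  (Q ∨ ¬P) = max(0.11, 0) = 0.11
  ¬Q: Gödel ¬ of 0.11 = 0 (operand ≠ 0)
  ((Q ∨ ¬P) → ¬Q): 0.11 > 0, so result = 0
  (((¬P → Q) → P) ∨ ((Q ∨ ¬P) → ¬Q)) = max(0.01, 0) = 0.01
  (¬Q ∨ (((¬P → Q) → P) ∨ ((Q ∨ ¬P) → ¬Q))) = max(0, 0.01) = 0.01
  Gödel value = 0.01
Łukasiewicz evaluation:
  ¬Q: Łukasiewicz ¬ gives 1 − 0.11 = 0.89
  ¬P: Łukasiewicz ¬ gives 1 − 0.01 = 0.99
  (¬P → Q): min(1, 1 − 0.99 + 0.11) = 0.12
  ((¬P → Q) → P): min(1, 1 − 0.12 + 0.01) = 0.89
  ¬P: Łukasiewicz ¬ gives 1 − 0.01 = 0.99
  (Q ∨ ¬P) = max(0.11, 0.99) = 0.99
  ¬Q: Łukasiewicz ¬ gives 1 − 0.11 = 0.89
  ((Q ∨ ¬P) → ¬Q): min(1, 1 − 0.99 + 0.89) = 0.9
  (((¬P → Q) → P) ∨ ((Q ∨ ¬P) → ¬Q)) = max(0.89, 0.9) = 0.9
  (¬Q ∨ (((¬P → Q) → P) ∨ ((Q ∨ ¬P) → ¬Q))) = max(0.89, 0.9) = 0.9
  Łukasiewicz value = 0.9
Difference: 0.01 − 0.9 = -0.89

-0.89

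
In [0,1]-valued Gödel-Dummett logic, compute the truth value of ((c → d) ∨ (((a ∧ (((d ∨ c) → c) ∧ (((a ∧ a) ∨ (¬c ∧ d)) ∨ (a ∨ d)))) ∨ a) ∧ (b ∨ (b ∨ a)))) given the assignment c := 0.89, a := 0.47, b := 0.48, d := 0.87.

0.87

(c → d): 0.89 > 0.87, so result = 0.87
(d ∨ c) = max(0.87, 0.89) = 0.89
((d ∨ c) → c): 0.89 ≤ 0.89, so result = 1
(a ∧ a) = min(0.47, 0.47) = 0.47
¬c: Gödel ¬ of 0.89 = 0 (operand ≠ 0)
(¬c ∧ d) = min(0, 0.87) = 0
((a ∧ a) ∨ (¬c ∧ d)) = max(0.47, 0) = 0.47
(a ∨ d) = max(0.47, 0.87) = 0.87
(((a ∧ a) ∨ (¬c ∧ d)) ∨ (a ∨ d)) = max(0.47, 0.87) = 0.87
(((d ∨ c) → c) ∧ (((a ∧ a) ∨ (¬c ∧ d)) ∨ (a ∨ d))) = min(1, 0.87) = 0.87
(a ∧ (((d ∨ c) → c) ∧ (((a ∧ a) ∨ (¬c ∧ d)) ∨ (a ∨ d)))) = min(0.47, 0.87) = 0.47
((a ∧ (((d ∨ c) → c) ∧ (((a ∧ a) ∨ (¬c ∧ d)) ∨ (a ∨ d)))) ∨ a) = max(0.47, 0.47) = 0.47
(b ∨ a) = max(0.48, 0.47) = 0.48
(b ∨ (b ∨ a)) = max(0.48, 0.48) = 0.48
(((a ∧ (((d ∨ c) → c) ∧ (((a ∧ a) ∨ (¬c ∧ d)) ∨ (a ∨ d)))) ∨ a) ∧ (b ∨ (b ∨ a))) = min(0.47, 0.48) = 0.47
((c → d) ∨ (((a ∧ (((d ∨ c) → c) ∧ (((a ∧ a) ∨ (¬c ∧ d)) ∨ (a ∨ d)))) ∨ a) ∧ (b ∨ (b ∨ a)))) = max(0.87, 0.47) = 0.87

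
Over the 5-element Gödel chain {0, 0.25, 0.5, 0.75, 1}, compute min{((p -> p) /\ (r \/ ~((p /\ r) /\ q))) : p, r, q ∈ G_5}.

The minimum is attained at p = 0.25, r = 0.25, q = 0.25:
  (p -> p): 0.25 ≤ 0.25, so result = 1
  (p /\ r) = min(0.25, 0.25) = 0.25
  ((p /\ r) /\ q) = min(0.25, 0.25) = 0.25
  ~((p /\ r) /\ q): Gödel ¬ of 0.25 = 0 (operand ≠ 0)
  (r \/ ~((p /\ r) /\ q)) = max(0.25, 0) = 0.25
  ((p -> p) /\ (r \/ ~((p /\ r) /\ q))) = min(1, 0.25) = 0.25
Checking all 125 assignments confirms none give a value below 0.25.

0.25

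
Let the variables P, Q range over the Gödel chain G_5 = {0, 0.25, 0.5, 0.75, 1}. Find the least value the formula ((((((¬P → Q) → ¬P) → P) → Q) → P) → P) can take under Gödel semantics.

0.25

The minimum is attained at P = 0.25, Q = 0:
  ¬P: Gödel ¬ of 0.25 = 0 (operand ≠ 0)
  (¬P → Q): 0 ≤ 0, so result = 1
  ¬P: Gödel ¬ of 0.25 = 0 (operand ≠ 0)
  ((¬P → Q) → ¬P): 1 > 0, so result = 0
  (((¬P → Q) → ¬P) → P): 0 ≤ 0.25, so result = 1
  ((((¬P → Q) → ¬P) → P) → Q): 1 > 0, so result = 0
  (((((¬P → Q) → ¬P) → P) → Q) → P): 0 ≤ 0.25, so result = 1
  ((((((¬P → Q) → ¬P) → P) → Q) → P) → P): 1 > 0.25, so result = 0.25
Checking all 25 assignments confirms none give a value below 0.25.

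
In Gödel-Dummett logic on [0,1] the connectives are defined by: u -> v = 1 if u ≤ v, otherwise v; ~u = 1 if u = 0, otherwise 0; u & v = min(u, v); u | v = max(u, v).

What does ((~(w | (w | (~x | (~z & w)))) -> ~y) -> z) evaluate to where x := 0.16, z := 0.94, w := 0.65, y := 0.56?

0.94

~x: Gödel ¬ of 0.16 = 0 (operand ≠ 0)
~z: Gödel ¬ of 0.94 = 0 (operand ≠ 0)
(~z & w) = min(0, 0.65) = 0
(~x | (~z & w)) = max(0, 0) = 0
(w | (~x | (~z & w))) = max(0.65, 0) = 0.65
(w | (w | (~x | (~z & w)))) = max(0.65, 0.65) = 0.65
~(w | (w | (~x | (~z & w)))): Gödel ¬ of 0.65 = 0 (operand ≠ 0)
~y: Gödel ¬ of 0.56 = 0 (operand ≠ 0)
(~(w | (w | (~x | (~z & w)))) -> ~y): 0 ≤ 0, so result = 1
((~(w | (w | (~x | (~z & w)))) -> ~y) -> z): 1 > 0.94, so result = 0.94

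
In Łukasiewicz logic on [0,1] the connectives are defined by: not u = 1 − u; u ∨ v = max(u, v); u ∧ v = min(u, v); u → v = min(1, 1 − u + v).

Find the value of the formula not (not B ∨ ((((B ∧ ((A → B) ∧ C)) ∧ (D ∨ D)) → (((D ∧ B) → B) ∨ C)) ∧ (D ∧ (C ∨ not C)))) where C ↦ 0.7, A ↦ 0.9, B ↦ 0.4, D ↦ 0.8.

not B: Łukasiewicz ¬ gives 1 − 0.4 = 0.6
(A → B): min(1, 1 − 0.9 + 0.4) = 0.5
((A → B) ∧ C) = min(0.5, 0.7) = 0.5
(B ∧ ((A → B) ∧ C)) = min(0.4, 0.5) = 0.4
(D ∨ D) = max(0.8, 0.8) = 0.8
((B ∧ ((A → B) ∧ C)) ∧ (D ∨ D)) = min(0.4, 0.8) = 0.4
(D ∧ B) = min(0.8, 0.4) = 0.4
((D ∧ B) → B): min(1, 1 − 0.4 + 0.4) = 1
(((D ∧ B) → B) ∨ C) = max(1, 0.7) = 1
(((B ∧ ((A → B) ∧ C)) ∧ (D ∨ D)) → (((D ∧ B) → B) ∨ C)): min(1, 1 − 0.4 + 1) = 1
not C: Łukasiewicz ¬ gives 1 − 0.7 = 0.3
(C ∨ not C) = max(0.7, 0.3) = 0.7
(D ∧ (C ∨ not C)) = min(0.8, 0.7) = 0.7
((((B ∧ ((A → B) ∧ C)) ∧ (D ∨ D)) → (((D ∧ B) → B) ∨ C)) ∧ (D ∧ (C ∨ not C))) = min(1, 0.7) = 0.7
(not B ∨ ((((B ∧ ((A → B) ∧ C)) ∧ (D ∨ D)) → (((D ∧ B) → B) ∨ C)) ∧ (D ∧ (C ∨ not C)))) = max(0.6, 0.7) = 0.7
not (not B ∨ ((((B ∧ ((A → B) ∧ C)) ∧ (D ∨ D)) → (((D ∧ B) → B) ∨ C)) ∧ (D ∧ (C ∨ not C)))): Łukasiewicz ¬ gives 1 − 0.7 = 0.3

0.30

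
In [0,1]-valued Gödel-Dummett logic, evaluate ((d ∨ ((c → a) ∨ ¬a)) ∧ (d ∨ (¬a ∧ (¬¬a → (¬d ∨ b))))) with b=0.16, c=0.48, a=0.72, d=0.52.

(c → a): 0.48 ≤ 0.72, so result = 1
¬a: Gödel ¬ of 0.72 = 0 (operand ≠ 0)
((c → a) ∨ ¬a) = max(1, 0) = 1
(d ∨ ((c → a) ∨ ¬a)) = max(0.52, 1) = 1
¬a: Gödel ¬ of 0.72 = 0 (operand ≠ 0)
¬a: Gödel ¬ of 0.72 = 0 (operand ≠ 0)
¬¬a: Gödel ¬ of 0 = 1 (operand is 0)
¬d: Gödel ¬ of 0.52 = 0 (operand ≠ 0)
(¬d ∨ b) = max(0, 0.16) = 0.16
(¬¬a → (¬d ∨ b)): 1 > 0.16, so result = 0.16
(¬a ∧ (¬¬a → (¬d ∨ b))) = min(0, 0.16) = 0
(d ∨ (¬a ∧ (¬¬a → (¬d ∨ b)))) = max(0.52, 0) = 0.52
((d ∨ ((c → a) ∨ ¬a)) ∧ (d ∨ (¬a ∧ (¬¬a → (¬d ∨ b))))) = min(1, 0.52) = 0.52

0.52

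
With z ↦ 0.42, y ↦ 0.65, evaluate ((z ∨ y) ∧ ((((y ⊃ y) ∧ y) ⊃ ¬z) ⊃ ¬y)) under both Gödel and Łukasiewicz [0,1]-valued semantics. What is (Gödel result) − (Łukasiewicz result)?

0.23

Gödel evaluation:
  (z ∨ y) = max(0.42, 0.65) = 0.65
  (y ⊃ y): 0.65 ≤ 0.65, so result = 1
  ((y ⊃ y) ∧ y) = min(1, 0.65) = 0.65
  ¬z: Gödel ¬ of 0.42 = 0 (operand ≠ 0)
  (((y ⊃ y) ∧ y) ⊃ ¬z): 0.65 > 0, so result = 0
  ¬y: Gödel ¬ of 0.65 = 0 (operand ≠ 0)
  ((((y ⊃ y) ∧ y) ⊃ ¬z) ⊃ ¬y): 0 ≤ 0, so result = 1
  ((z ∨ y) ∧ ((((y ⊃ y) ∧ y) ⊃ ¬z) ⊃ ¬y)) = min(0.65, 1) = 0.65
  Gödel value = 0.65
Łukasiewicz evaluation:
  (z ∨ y) = max(0.42, 0.65) = 0.65
  (y ⊃ y): min(1, 1 − 0.65 + 0.65) = 1
  ((y ⊃ y) ∧ y) = min(1, 0.65) = 0.65
  ¬z: Łukasiewicz ¬ gives 1 − 0.42 = 0.58
  (((y ⊃ y) ∧ y) ⊃ ¬z): min(1, 1 − 0.65 + 0.58) = 0.93
  ¬y: Łukasiewicz ¬ gives 1 − 0.65 = 0.35
  ((((y ⊃ y) ∧ y) ⊃ ¬z) ⊃ ¬y): min(1, 1 − 0.93 + 0.35) = 0.42
  ((z ∨ y) ∧ ((((y ⊃ y) ∧ y) ⊃ ¬z) ⊃ ¬y)) = min(0.65, 0.42) = 0.42
  Łukasiewicz value = 0.42
Difference: 0.65 − 0.42 = 0.23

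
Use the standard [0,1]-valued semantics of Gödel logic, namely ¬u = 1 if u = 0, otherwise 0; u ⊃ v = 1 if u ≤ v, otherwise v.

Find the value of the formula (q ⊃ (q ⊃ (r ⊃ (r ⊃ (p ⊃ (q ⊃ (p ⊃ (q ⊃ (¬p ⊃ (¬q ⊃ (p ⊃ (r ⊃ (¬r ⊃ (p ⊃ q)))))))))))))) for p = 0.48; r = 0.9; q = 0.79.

¬p: Gödel ¬ of 0.48 = 0 (operand ≠ 0)
¬q: Gödel ¬ of 0.79 = 0 (operand ≠ 0)
¬r: Gödel ¬ of 0.9 = 0 (operand ≠ 0)
(p ⊃ q): 0.48 ≤ 0.79, so result = 1
(¬r ⊃ (p ⊃ q)): 0 ≤ 1, so result = 1
(r ⊃ (¬r ⊃ (p ⊃ q))): 0.9 ≤ 1, so result = 1
(p ⊃ (r ⊃ (¬r ⊃ (p ⊃ q)))): 0.48 ≤ 1, so result = 1
(¬q ⊃ (p ⊃ (r ⊃ (¬r ⊃ (p ⊃ q))))): 0 ≤ 1, so result = 1
(¬p ⊃ (¬q ⊃ (p ⊃ (r ⊃ (¬r ⊃ (p ⊃ q)))))): 0 ≤ 1, so result = 1
(q ⊃ (¬p ⊃ (¬q ⊃ (p ⊃ (r ⊃ (¬r ⊃ (p ⊃ q))))))): 0.79 ≤ 1, so result = 1
(p ⊃ (q ⊃ (¬p ⊃ (¬q ⊃ (p ⊃ (r ⊃ (¬r ⊃ (p ⊃ q)))))))): 0.48 ≤ 1, so result = 1
(q ⊃ (p ⊃ (q ⊃ (¬p ⊃ (¬q ⊃ (p ⊃ (r ⊃ (¬r ⊃ (p ⊃ q))))))))): 0.79 ≤ 1, so result = 1
(p ⊃ (q ⊃ (p ⊃ (q ⊃ (¬p ⊃ (¬q ⊃ (p ⊃ (r ⊃ (¬r ⊃ (p ⊃ q)))))))))): 0.48 ≤ 1, so result = 1
(r ⊃ (p ⊃ (q ⊃ (p ⊃ (q ⊃ (¬p ⊃ (¬q ⊃ (p ⊃ (r ⊃ (¬r ⊃ (p ⊃ q))))))))))): 0.9 ≤ 1, so result = 1
(r ⊃ (r ⊃ (p ⊃ (q ⊃ (p ⊃ (q ⊃ (¬p ⊃ (¬q ⊃ (p ⊃ (r ⊃ (¬r ⊃ (p ⊃ q)))))))))))): 0.9 ≤ 1, so result = 1
(q ⊃ (r ⊃ (r ⊃ (p ⊃ (q ⊃ (p ⊃ (q ⊃ (¬p ⊃ (¬q ⊃ (p ⊃ (r ⊃ (¬r ⊃ (p ⊃ q))))))))))))): 0.79 ≤ 1, so result = 1
(q ⊃ (q ⊃ (r ⊃ (r ⊃ (p ⊃ (q ⊃ (p ⊃ (q ⊃ (¬p ⊃ (¬q ⊃ (p ⊃ (r ⊃ (¬r ⊃ (p ⊃ q)))))))))))))): 0.79 ≤ 1, so result = 1

1.00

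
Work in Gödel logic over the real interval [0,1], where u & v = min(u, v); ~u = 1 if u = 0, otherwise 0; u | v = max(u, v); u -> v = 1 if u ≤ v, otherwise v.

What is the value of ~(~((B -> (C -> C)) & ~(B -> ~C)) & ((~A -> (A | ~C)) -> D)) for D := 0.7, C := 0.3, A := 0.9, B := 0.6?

1.00

(C -> C): 0.3 ≤ 0.3, so result = 1
(B -> (C -> C)): 0.6 ≤ 1, so result = 1
~C: Gödel ¬ of 0.3 = 0 (operand ≠ 0)
(B -> ~C): 0.6 > 0, so result = 0
~(B -> ~C): Gödel ¬ of 0 = 1 (operand is 0)
((B -> (C -> C)) & ~(B -> ~C)) = min(1, 1) = 1
~((B -> (C -> C)) & ~(B -> ~C)): Gödel ¬ of 1 = 0 (operand ≠ 0)
~A: Gödel ¬ of 0.9 = 0 (operand ≠ 0)
~C: Gödel ¬ of 0.3 = 0 (operand ≠ 0)
(A | ~C) = max(0.9, 0) = 0.9
(~A -> (A | ~C)): 0 ≤ 0.9, so result = 1
((~A -> (A | ~C)) -> D): 1 > 0.7, so result = 0.7
(~((B -> (C -> C)) & ~(B -> ~C)) & ((~A -> (A | ~C)) -> D)) = min(0, 0.7) = 0
~(~((B -> (C -> C)) & ~(B -> ~C)) & ((~A -> (A | ~C)) -> D)): Gödel ¬ of 0 = 1 (operand is 0)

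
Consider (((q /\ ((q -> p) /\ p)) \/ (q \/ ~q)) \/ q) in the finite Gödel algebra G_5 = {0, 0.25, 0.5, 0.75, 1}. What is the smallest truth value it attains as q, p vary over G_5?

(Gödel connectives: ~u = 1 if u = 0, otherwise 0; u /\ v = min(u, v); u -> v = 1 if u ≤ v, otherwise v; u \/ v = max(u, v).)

0.25

The minimum is attained at q = 0.25, p = 0:
  (q -> p): 0.25 > 0, so result = 0
  ((q -> p) /\ p) = min(0, 0) = 0
  (q /\ ((q -> p) /\ p)) = min(0.25, 0) = 0
  ~q: Gödel ¬ of 0.25 = 0 (operand ≠ 0)
  (q \/ ~q) = max(0.25, 0) = 0.25
  ((q /\ ((q -> p) /\ p)) \/ (q \/ ~q)) = max(0, 0.25) = 0.25
  (((q /\ ((q -> p) /\ p)) \/ (q \/ ~q)) \/ q) = max(0.25, 0.25) = 0.25
Checking all 25 assignments confirms none give a value below 0.25.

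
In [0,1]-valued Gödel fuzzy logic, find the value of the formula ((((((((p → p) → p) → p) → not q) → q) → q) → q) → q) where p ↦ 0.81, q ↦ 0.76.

(p → p): 0.81 ≤ 0.81, so result = 1
((p → p) → p): 1 > 0.81, so result = 0.81
(((p → p) → p) → p): 0.81 ≤ 0.81, so result = 1
not q: Gödel ¬ of 0.76 = 0 (operand ≠ 0)
((((p → p) → p) → p) → not q): 1 > 0, so result = 0
(((((p → p) → p) → p) → not q) → q): 0 ≤ 0.76, so result = 1
((((((p → p) → p) → p) → not q) → q) → q): 1 > 0.76, so result = 0.76
(((((((p → p) → p) → p) → not q) → q) → q) → q): 0.76 ≤ 0.76, so result = 1
((((((((p → p) → p) → p) → not q) → q) → q) → q) → q): 1 > 0.76, so result = 0.76

0.76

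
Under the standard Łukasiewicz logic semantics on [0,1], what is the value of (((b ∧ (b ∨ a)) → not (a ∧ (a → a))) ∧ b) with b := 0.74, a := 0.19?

0.74

(b ∨ a) = max(0.74, 0.19) = 0.74
(b ∧ (b ∨ a)) = min(0.74, 0.74) = 0.74
(a → a): min(1, 1 − 0.19 + 0.19) = 1
(a ∧ (a → a)) = min(0.19, 1) = 0.19
not (a ∧ (a → a)): Łukasiewicz ¬ gives 1 − 0.19 = 0.81
((b ∧ (b ∨ a)) → not (a ∧ (a → a))): min(1, 1 − 0.74 + 0.81) = 1
(((b ∧ (b ∨ a)) → not (a ∧ (a → a))) ∧ b) = min(1, 0.74) = 0.74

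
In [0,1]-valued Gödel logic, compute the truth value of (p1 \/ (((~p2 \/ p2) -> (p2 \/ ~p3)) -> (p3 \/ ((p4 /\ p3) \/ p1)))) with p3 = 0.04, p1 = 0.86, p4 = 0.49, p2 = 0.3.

0.86

~p2: Gödel ¬ of 0.3 = 0 (operand ≠ 0)
(~p2 \/ p2) = max(0, 0.3) = 0.3
~p3: Gödel ¬ of 0.04 = 0 (operand ≠ 0)
(p2 \/ ~p3) = max(0.3, 0) = 0.3
((~p2 \/ p2) -> (p2 \/ ~p3)): 0.3 ≤ 0.3, so result = 1
(p4 /\ p3) = min(0.49, 0.04) = 0.04
((p4 /\ p3) \/ p1) = max(0.04, 0.86) = 0.86
(p3 \/ ((p4 /\ p3) \/ p1)) = max(0.04, 0.86) = 0.86
(((~p2 \/ p2) -> (p2 \/ ~p3)) -> (p3 \/ ((p4 /\ p3) \/ p1))): 1 > 0.86, so result = 0.86
(p1 \/ (((~p2 \/ p2) -> (p2 \/ ~p3)) -> (p3 \/ ((p4 /\ p3) \/ p1)))) = max(0.86, 0.86) = 0.86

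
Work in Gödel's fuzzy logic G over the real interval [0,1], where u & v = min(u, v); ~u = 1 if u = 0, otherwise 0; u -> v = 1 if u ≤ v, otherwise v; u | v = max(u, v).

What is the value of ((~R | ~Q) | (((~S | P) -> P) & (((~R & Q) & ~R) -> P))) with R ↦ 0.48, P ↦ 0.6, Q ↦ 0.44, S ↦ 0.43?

1.00

~R: Gödel ¬ of 0.48 = 0 (operand ≠ 0)
~Q: Gödel ¬ of 0.44 = 0 (operand ≠ 0)
(~R | ~Q) = max(0, 0) = 0
~S: Gödel ¬ of 0.43 = 0 (operand ≠ 0)
(~S | P) = max(0, 0.6) = 0.6
((~S | P) -> P): 0.6 ≤ 0.6, so result = 1
~R: Gödel ¬ of 0.48 = 0 (operand ≠ 0)
(~R & Q) = min(0, 0.44) = 0
~R: Gödel ¬ of 0.48 = 0 (operand ≠ 0)
((~R & Q) & ~R) = min(0, 0) = 0
(((~R & Q) & ~R) -> P): 0 ≤ 0.6, so result = 1
(((~S | P) -> P) & (((~R & Q) & ~R) -> P)) = min(1, 1) = 1
((~R | ~Q) | (((~S | P) -> P) & (((~R & Q) & ~R) -> P))) = max(0, 1) = 1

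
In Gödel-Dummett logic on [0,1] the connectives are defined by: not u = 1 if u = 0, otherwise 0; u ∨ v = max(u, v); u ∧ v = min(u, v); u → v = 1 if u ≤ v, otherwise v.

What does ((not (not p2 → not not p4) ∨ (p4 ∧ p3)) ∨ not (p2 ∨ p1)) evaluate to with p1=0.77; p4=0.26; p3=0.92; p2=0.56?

0.26

not p2: Gödel ¬ of 0.56 = 0 (operand ≠ 0)
not p4: Gödel ¬ of 0.26 = 0 (operand ≠ 0)
not not p4: Gödel ¬ of 0 = 1 (operand is 0)
(not p2 → not not p4): 0 ≤ 1, so result = 1
not (not p2 → not not p4): Gödel ¬ of 1 = 0 (operand ≠ 0)
(p4 ∧ p3) = min(0.26, 0.92) = 0.26
(not (not p2 → not not p4) ∨ (p4 ∧ p3)) = max(0, 0.26) = 0.26
(p2 ∨ p1) = max(0.56, 0.77) = 0.77
not (p2 ∨ p1): Gödel ¬ of 0.77 = 0 (operand ≠ 0)
((not (not p2 → not not p4) ∨ (p4 ∧ p3)) ∨ not (p2 ∨ p1)) = max(0.26, 0) = 0.26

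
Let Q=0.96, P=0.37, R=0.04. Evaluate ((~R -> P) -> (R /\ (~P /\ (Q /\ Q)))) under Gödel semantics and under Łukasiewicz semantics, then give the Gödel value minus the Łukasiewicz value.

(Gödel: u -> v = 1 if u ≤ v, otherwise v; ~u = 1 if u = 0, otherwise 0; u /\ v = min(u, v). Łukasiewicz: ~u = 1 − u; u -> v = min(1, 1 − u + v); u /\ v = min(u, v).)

Gödel evaluation:
  ~R: Gödel ¬ of 0.04 = 0 (operand ≠ 0)
  (~R -> P): 0 ≤ 0.37, so result = 1
  ~P: Gödel ¬ of 0.37 = 0 (operand ≠ 0)
  (Q /\ Q) = min(0.96, 0.96) = 0.96
  (~P /\ (Q /\ Q)) = min(0, 0.96) = 0
  (R /\ (~P /\ (Q /\ Q))) = min(0.04, 0) = 0
  ((~R -> P) -> (R /\ (~P /\ (Q /\ Q)))): 1 > 0, so result = 0
  Gödel value = 0
Łukasiewicz evaluation:
  ~R: Łukasiewicz ¬ gives 1 − 0.04 = 0.96
  (~R -> P): min(1, 1 − 0.96 + 0.37) = 0.41
  ~P: Łukasiewicz ¬ gives 1 − 0.37 = 0.63
  (Q /\ Q) = min(0.96, 0.96) = 0.96
  (~P /\ (Q /\ Q)) = min(0.63, 0.96) = 0.63
  (R /\ (~P /\ (Q /\ Q))) = min(0.04, 0.63) = 0.04
  ((~R -> P) -> (R /\ (~P /\ (Q /\ Q)))): min(1, 1 − 0.41 + 0.04) = 0.63
  Łukasiewicz value = 0.63
Difference: 0 − 0.63 = -0.63

-0.63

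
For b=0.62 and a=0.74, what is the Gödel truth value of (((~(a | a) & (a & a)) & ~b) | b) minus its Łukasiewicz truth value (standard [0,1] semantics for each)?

Gödel evaluation:
  (a | a) = max(0.74, 0.74) = 0.74
  ~(a | a): Gödel ¬ of 0.74 = 0 (operand ≠ 0)
  (a & a) = min(0.74, 0.74) = 0.74
  (~(a | a) & (a & a)) = min(0, 0.74) = 0
  ~b: Gödel ¬ of 0.62 = 0 (operand ≠ 0)
  ((~(a | a) & (a & a)) & ~b) = min(0, 0) = 0
  (((~(a | a) & (a & a)) & ~b) | b) = max(0, 0.62) = 0.62
  Gödel value = 0.62
Łukasiewicz evaluation:
  (a | a) = max(0.74, 0.74) = 0.74
  ~(a | a): Łukasiewicz ¬ gives 1 − 0.74 = 0.26
  (a & a) = min(0.74, 0.74) = 0.74
  (~(a | a) & (a & a)) = min(0.26, 0.74) = 0.26
  ~b: Łukasiewicz ¬ gives 1 − 0.62 = 0.38
  ((~(a | a) & (a & a)) & ~b) = min(0.26, 0.38) = 0.26
  (((~(a | a) & (a & a)) & ~b) | b) = max(0.26, 0.62) = 0.62
  Łukasiewicz value = 0.62
Difference: 0.62 − 0.62 = 0.00

0.00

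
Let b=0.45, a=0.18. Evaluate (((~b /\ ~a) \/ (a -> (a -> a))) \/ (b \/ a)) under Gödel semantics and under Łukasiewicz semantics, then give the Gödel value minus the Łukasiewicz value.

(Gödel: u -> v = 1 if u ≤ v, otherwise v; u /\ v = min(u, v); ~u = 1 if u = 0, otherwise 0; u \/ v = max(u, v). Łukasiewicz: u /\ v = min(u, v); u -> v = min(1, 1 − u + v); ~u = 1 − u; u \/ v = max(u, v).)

Gödel evaluation:
  ~b: Gödel ¬ of 0.45 = 0 (operand ≠ 0)
  ~a: Gödel ¬ of 0.18 = 0 (operand ≠ 0)
  (~b /\ ~a) = min(0, 0) = 0
  (a -> a): 0.18 ≤ 0.18, so result = 1
  (a -> (a -> a)): 0.18 ≤ 1, so result = 1
  ((~b /\ ~a) \/ (a -> (a -> a))) = max(0, 1) = 1
  (b \/ a) = max(0.45, 0.18) = 0.45
  (((~b /\ ~a) \/ (a -> (a -> a))) \/ (b \/ a)) = max(1, 0.45) = 1
  Gödel value = 1
Łukasiewicz evaluation:
  ~b: Łukasiewicz ¬ gives 1 − 0.45 = 0.55
  ~a: Łukasiewicz ¬ gives 1 − 0.18 = 0.82
  (~b /\ ~a) = min(0.55, 0.82) = 0.55
  (a -> a): min(1, 1 − 0.18 + 0.18) = 1
  (a -> (a -> a)): min(1, 1 − 0.18 + 1) = 1
  ((~b /\ ~a) \/ (a -> (a -> a))) = max(0.55, 1) = 1
  (b \/ a) = max(0.45, 0.18) = 0.45
  (((~b /\ ~a) \/ (a -> (a -> a))) \/ (b \/ a)) = max(1, 0.45) = 1
  Łukasiewicz value = 1
Difference: 1 − 1 = 0.00

0.00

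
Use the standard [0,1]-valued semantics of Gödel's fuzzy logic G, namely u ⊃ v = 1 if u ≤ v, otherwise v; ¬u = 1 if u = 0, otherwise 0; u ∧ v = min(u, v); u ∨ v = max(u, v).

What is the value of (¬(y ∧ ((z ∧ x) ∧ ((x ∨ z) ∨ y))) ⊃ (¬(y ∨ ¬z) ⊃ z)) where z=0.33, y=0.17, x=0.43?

(z ∧ x) = min(0.33, 0.43) = 0.33
(x ∨ z) = max(0.43, 0.33) = 0.43
((x ∨ z) ∨ y) = max(0.43, 0.17) = 0.43
((z ∧ x) ∧ ((x ∨ z) ∨ y)) = min(0.33, 0.43) = 0.33
(y ∧ ((z ∧ x) ∧ ((x ∨ z) ∨ y))) = min(0.17, 0.33) = 0.17
¬(y ∧ ((z ∧ x) ∧ ((x ∨ z) ∨ y))): Gödel ¬ of 0.17 = 0 (operand ≠ 0)
¬z: Gödel ¬ of 0.33 = 0 (operand ≠ 0)
(y ∨ ¬z) = max(0.17, 0) = 0.17
¬(y ∨ ¬z): Gödel ¬ of 0.17 = 0 (operand ≠ 0)
(¬(y ∨ ¬z) ⊃ z): 0 ≤ 0.33, so result = 1
(¬(y ∧ ((z ∧ x) ∧ ((x ∨ z) ∨ y))) ⊃ (¬(y ∨ ¬z) ⊃ z)): 0 ≤ 1, so result = 1

1.00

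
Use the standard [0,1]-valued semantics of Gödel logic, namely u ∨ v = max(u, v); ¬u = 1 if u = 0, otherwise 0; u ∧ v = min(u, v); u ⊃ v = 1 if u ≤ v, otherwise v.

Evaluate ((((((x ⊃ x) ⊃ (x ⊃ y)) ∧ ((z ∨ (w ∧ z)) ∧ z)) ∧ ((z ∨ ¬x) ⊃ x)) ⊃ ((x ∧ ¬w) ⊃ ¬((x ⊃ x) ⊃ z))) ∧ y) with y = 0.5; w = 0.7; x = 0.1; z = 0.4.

0.50

(x ⊃ x): 0.1 ≤ 0.1, so result = 1
(x ⊃ y): 0.1 ≤ 0.5, so result = 1
((x ⊃ x) ⊃ (x ⊃ y)): 1 ≤ 1, so result = 1
(w ∧ z) = min(0.7, 0.4) = 0.4
(z ∨ (w ∧ z)) = max(0.4, 0.4) = 0.4
((z ∨ (w ∧ z)) ∧ z) = min(0.4, 0.4) = 0.4
(((x ⊃ x) ⊃ (x ⊃ y)) ∧ ((z ∨ (w ∧ z)) ∧ z)) = min(1, 0.4) = 0.4
¬x: Gödel ¬ of 0.1 = 0 (operand ≠ 0)
(z ∨ ¬x) = max(0.4, 0) = 0.4
((z ∨ ¬x) ⊃ x): 0.4 > 0.1, so result = 0.1
((((x ⊃ x) ⊃ (x ⊃ y)) ∧ ((z ∨ (w ∧ z)) ∧ z)) ∧ ((z ∨ ¬x) ⊃ x)) = min(0.4, 0.1) = 0.1
¬w: Gödel ¬ of 0.7 = 0 (operand ≠ 0)
(x ∧ ¬w) = min(0.1, 0) = 0
(x ⊃ x): 0.1 ≤ 0.1, so result = 1
((x ⊃ x) ⊃ z): 1 > 0.4, so result = 0.4
¬((x ⊃ x) ⊃ z): Gödel ¬ of 0.4 = 0 (operand ≠ 0)
((x ∧ ¬w) ⊃ ¬((x ⊃ x) ⊃ z)): 0 ≤ 0, so result = 1
(((((x ⊃ x) ⊃ (x ⊃ y)) ∧ ((z ∨ (w ∧ z)) ∧ z)) ∧ ((z ∨ ¬x) ⊃ x)) ⊃ ((x ∧ ¬w) ⊃ ¬((x ⊃ x) ⊃ z))): 0.1 ≤ 1, so result = 1
((((((x ⊃ x) ⊃ (x ⊃ y)) ∧ ((z ∨ (w ∧ z)) ∧ z)) ∧ ((z ∨ ¬x) ⊃ x)) ⊃ ((x ∧ ¬w) ⊃ ¬((x ⊃ x) ⊃ z))) ∧ y) = min(1, 0.5) = 0.5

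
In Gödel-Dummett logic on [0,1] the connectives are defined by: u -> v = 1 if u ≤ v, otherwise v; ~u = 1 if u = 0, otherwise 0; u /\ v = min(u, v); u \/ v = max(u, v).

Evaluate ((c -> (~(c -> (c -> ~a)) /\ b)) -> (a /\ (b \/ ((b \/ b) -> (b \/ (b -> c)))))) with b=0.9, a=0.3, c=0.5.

~a: Gödel ¬ of 0.3 = 0 (operand ≠ 0)
(c -> ~a): 0.5 > 0, so result = 0
(c -> (c -> ~a)): 0.5 > 0, so result = 0
~(c -> (c -> ~a)): Gödel ¬ of 0 = 1 (operand is 0)
(~(c -> (c -> ~a)) /\ b) = min(1, 0.9) = 0.9
(c -> (~(c -> (c -> ~a)) /\ b)): 0.5 ≤ 0.9, so result = 1
(b \/ b) = max(0.9, 0.9) = 0.9
(b -> c): 0.9 > 0.5, so result = 0.5
(b \/ (b -> c)) = max(0.9, 0.5) = 0.9
((b \/ b) -> (b \/ (b -> c))): 0.9 ≤ 0.9, so result = 1
(b \/ ((b \/ b) -> (b \/ (b -> c)))) = max(0.9, 1) = 1
(a /\ (b \/ ((b \/ b) -> (b \/ (b -> c))))) = min(0.3, 1) = 0.3
((c -> (~(c -> (c -> ~a)) /\ b)) -> (a /\ (b \/ ((b \/ b) -> (b \/ (b -> c)))))): 1 > 0.3, so result = 0.3

0.30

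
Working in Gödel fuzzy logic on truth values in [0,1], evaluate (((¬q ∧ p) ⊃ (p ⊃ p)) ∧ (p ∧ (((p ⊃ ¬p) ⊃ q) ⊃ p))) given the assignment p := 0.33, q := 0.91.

¬q: Gödel ¬ of 0.91 = 0 (operand ≠ 0)
(¬q ∧ p) = min(0, 0.33) = 0
(p ⊃ p): 0.33 ≤ 0.33, so result = 1
((¬q ∧ p) ⊃ (p ⊃ p)): 0 ≤ 1, so result = 1
¬p: Gödel ¬ of 0.33 = 0 (operand ≠ 0)
(p ⊃ ¬p): 0.33 > 0, so result = 0
((p ⊃ ¬p) ⊃ q): 0 ≤ 0.91, so result = 1
(((p ⊃ ¬p) ⊃ q) ⊃ p): 1 > 0.33, so result = 0.33
(p ∧ (((p ⊃ ¬p) ⊃ q) ⊃ p)) = min(0.33, 0.33) = 0.33
(((¬q ∧ p) ⊃ (p ⊃ p)) ∧ (p ∧ (((p ⊃ ¬p) ⊃ q) ⊃ p))) = min(1, 0.33) = 0.33

0.33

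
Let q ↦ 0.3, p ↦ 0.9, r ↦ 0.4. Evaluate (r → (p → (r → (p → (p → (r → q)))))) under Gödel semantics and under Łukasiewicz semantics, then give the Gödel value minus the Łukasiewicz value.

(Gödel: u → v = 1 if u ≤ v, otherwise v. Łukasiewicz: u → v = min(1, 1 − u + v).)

Gödel evaluation:
  (r → q): 0.4 > 0.3, so result = 0.3
  (p → (r → q)): 0.9 > 0.3, so result = 0.3
  (p → (p → (r → q))): 0.9 > 0.3, so result = 0.3
  (r → (p → (p → (r → q)))): 0.4 > 0.3, so result = 0.3
  (p → (r → (p → (p → (r → q))))): 0.9 > 0.3, so result = 0.3
  (r → (p → (r → (p → (p → (r → q)))))): 0.4 > 0.3, so result = 0.3
  Gödel value = 0.3
Łukasiewicz evaluation:
  (r → q): min(1, 1 − 0.4 + 0.3) = 0.9
  (p → (r → q)): min(1, 1 − 0.9 + 0.9) = 1
  (p → (p → (r → q))): min(1, 1 − 0.9 + 1) = 1
  (r → (p → (p → (r → q)))): min(1, 1 − 0.4 + 1) = 1
  (p → (r → (p → (p → (r → q))))): min(1, 1 − 0.9 + 1) = 1
  (r → (p → (r → (p → (p → (r → q)))))): min(1, 1 − 0.4 + 1) = 1
  Łukasiewicz value = 1
Difference: 0.3 − 1 = -0.70

-0.70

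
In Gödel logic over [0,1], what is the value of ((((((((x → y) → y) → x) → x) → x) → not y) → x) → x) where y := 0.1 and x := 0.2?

0.20

(x → y): 0.2 > 0.1, so result = 0.1
((x → y) → y): 0.1 ≤ 0.1, so result = 1
(((x → y) → y) → x): 1 > 0.2, so result = 0.2
((((x → y) → y) → x) → x): 0.2 ≤ 0.2, so result = 1
(((((x → y) → y) → x) → x) → x): 1 > 0.2, so result = 0.2
not y: Gödel ¬ of 0.1 = 0 (operand ≠ 0)
((((((x → y) → y) → x) → x) → x) → not y): 0.2 > 0, so result = 0
(((((((x → y) → y) → x) → x) → x) → not y) → x): 0 ≤ 0.2, so result = 1
((((((((x → y) → y) → x) → x) → x) → not y) → x) → x): 1 > 0.2, so result = 0.2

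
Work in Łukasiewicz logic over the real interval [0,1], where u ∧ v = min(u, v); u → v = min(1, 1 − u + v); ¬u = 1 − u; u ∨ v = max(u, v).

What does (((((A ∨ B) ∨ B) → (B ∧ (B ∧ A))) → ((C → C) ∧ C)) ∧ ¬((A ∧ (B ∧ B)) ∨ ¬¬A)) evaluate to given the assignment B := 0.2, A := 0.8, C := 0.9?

0.20

(A ∨ B) = max(0.8, 0.2) = 0.8
((A ∨ B) ∨ B) = max(0.8, 0.2) = 0.8
(B ∧ A) = min(0.2, 0.8) = 0.2
(B ∧ (B ∧ A)) = min(0.2, 0.2) = 0.2
(((A ∨ B) ∨ B) → (B ∧ (B ∧ A))): min(1, 1 − 0.8 + 0.2) = 0.4
(C → C): min(1, 1 − 0.9 + 0.9) = 1
((C → C) ∧ C) = min(1, 0.9) = 0.9
((((A ∨ B) ∨ B) → (B ∧ (B ∧ A))) → ((C → C) ∧ C)): min(1, 1 − 0.4 + 0.9) = 1
(B ∧ B) = min(0.2, 0.2) = 0.2
(A ∧ (B ∧ B)) = min(0.8, 0.2) = 0.2
¬A: Łukasiewicz ¬ gives 1 − 0.8 = 0.2
¬¬A: Łukasiewicz ¬ gives 1 − 0.2 = 0.8
((A ∧ (B ∧ B)) ∨ ¬¬A) = max(0.2, 0.8) = 0.8
¬((A ∧ (B ∧ B)) ∨ ¬¬A): Łukasiewicz ¬ gives 1 − 0.8 = 0.2
(((((A ∨ B) ∨ B) → (B ∧ (B ∧ A))) → ((C → C) ∧ C)) ∧ ¬((A ∧ (B ∧ B)) ∨ ¬¬A)) = min(1, 0.2) = 0.2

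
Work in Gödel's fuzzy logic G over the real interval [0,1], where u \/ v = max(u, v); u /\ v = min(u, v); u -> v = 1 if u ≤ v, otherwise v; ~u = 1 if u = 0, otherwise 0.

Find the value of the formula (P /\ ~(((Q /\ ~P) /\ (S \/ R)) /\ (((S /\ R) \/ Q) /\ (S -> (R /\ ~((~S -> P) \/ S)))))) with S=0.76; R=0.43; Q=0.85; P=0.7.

~P: Gödel ¬ of 0.7 = 0 (operand ≠ 0)
(Q /\ ~P) = min(0.85, 0) = 0
(S \/ R) = max(0.76, 0.43) = 0.76
((Q /\ ~P) /\ (S \/ R)) = min(0, 0.76) = 0
(S /\ R) = min(0.76, 0.43) = 0.43
((S /\ R) \/ Q) = max(0.43, 0.85) = 0.85
~S: Gödel ¬ of 0.76 = 0 (operand ≠ 0)
(~S -> P): 0 ≤ 0.7, so result = 1
((~S -> P) \/ S) = max(1, 0.76) = 1
~((~S -> P) \/ S): Gödel ¬ of 1 = 0 (operand ≠ 0)
(R /\ ~((~S -> P) \/ S)) = min(0.43, 0) = 0
(S -> (R /\ ~((~S -> P) \/ S))): 0.76 > 0, so result = 0
(((S /\ R) \/ Q) /\ (S -> (R /\ ~((~S -> P) \/ S)))) = min(0.85, 0) = 0
(((Q /\ ~P) /\ (S \/ R)) /\ (((S /\ R) \/ Q) /\ (S -> (R /\ ~((~S -> P) \/ S))))) = min(0, 0) = 0
~(((Q /\ ~P) /\ (S \/ R)) /\ (((S /\ R) \/ Q) /\ (S -> (R /\ ~((~S -> P) \/ S))))): Gödel ¬ of 0 = 1 (operand is 0)
(P /\ ~(((Q /\ ~P) /\ (S \/ R)) /\ (((S /\ R) \/ Q) /\ (S -> (R /\ ~((~S -> P) \/ S)))))) = min(0.7, 1) = 0.7

0.70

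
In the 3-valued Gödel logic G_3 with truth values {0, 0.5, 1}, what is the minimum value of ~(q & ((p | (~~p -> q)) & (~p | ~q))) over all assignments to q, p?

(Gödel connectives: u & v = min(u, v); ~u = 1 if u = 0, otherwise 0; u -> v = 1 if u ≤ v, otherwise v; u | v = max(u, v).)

The minimum is attained at q = 0.5, p = 0:
  ~p: Gödel ¬ of 0 = 1 (operand is 0)
  ~~p: Gödel ¬ of 1 = 0 (operand ≠ 0)
  (~~p -> q): 0 ≤ 0.5, so result = 1
  (p | (~~p -> q)) = max(0, 1) = 1
  ~p: Gödel ¬ of 0 = 1 (operand is 0)
  ~q: Gödel ¬ of 0.5 = 0 (operand ≠ 0)
  (~p | ~q) = max(1, 0) = 1
  ((p | (~~p -> q)) & (~p | ~q)) = min(1, 1) = 1
  (q & ((p | (~~p -> q)) & (~p | ~q))) = min(0.5, 1) = 0.5
  ~(q & ((p | (~~p -> q)) & (~p | ~q))): Gödel ¬ of 0.5 = 0 (operand ≠ 0)
Checking all 9 assignments confirms none give a value below 0.00.

0.00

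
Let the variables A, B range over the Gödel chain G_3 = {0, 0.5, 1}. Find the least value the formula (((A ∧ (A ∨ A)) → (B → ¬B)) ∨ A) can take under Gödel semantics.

The minimum is attained at A = 0.5, B = 0.5:
  (A ∨ A) = max(0.5, 0.5) = 0.5
  (A ∧ (A ∨ A)) = min(0.5, 0.5) = 0.5
  ¬B: Gödel ¬ of 0.5 = 0 (operand ≠ 0)
  (B → ¬B): 0.5 > 0, so result = 0
  ((A ∧ (A ∨ A)) → (B → ¬B)): 0.5 > 0, so result = 0
  (((A ∧ (A ∨ A)) → (B → ¬B)) ∨ A) = max(0, 0.5) = 0.5
Checking all 9 assignments confirms none give a value below 0.50.

0.50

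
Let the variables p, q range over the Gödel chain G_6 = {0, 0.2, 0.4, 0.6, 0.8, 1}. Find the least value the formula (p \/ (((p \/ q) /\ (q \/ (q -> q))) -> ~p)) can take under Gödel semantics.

The minimum is attained at p = 0.2, q = 0:
  (p \/ q) = max(0.2, 0) = 0.2
  (q -> q): 0 ≤ 0, so result = 1
  (q \/ (q -> q)) = max(0, 1) = 1
  ((p \/ q) /\ (q \/ (q -> q))) = min(0.2, 1) = 0.2
  ~p: Gödel ¬ of 0.2 = 0 (operand ≠ 0)
  (((p \/ q) /\ (q \/ (q -> q))) -> ~p): 0.2 > 0, so result = 0
  (p \/ (((p \/ q) /\ (q \/ (q -> q))) -> ~p)) = max(0.2, 0) = 0.2
Checking all 36 assignments confirms none give a value below 0.20.

0.20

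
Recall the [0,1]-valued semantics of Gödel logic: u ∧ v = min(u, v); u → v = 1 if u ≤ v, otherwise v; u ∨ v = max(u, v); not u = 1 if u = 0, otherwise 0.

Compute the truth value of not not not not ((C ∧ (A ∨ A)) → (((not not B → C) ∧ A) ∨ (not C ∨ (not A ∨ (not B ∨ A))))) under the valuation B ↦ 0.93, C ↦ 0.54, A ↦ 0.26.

(A ∨ A) = max(0.26, 0.26) = 0.26
(C ∧ (A ∨ A)) = min(0.54, 0.26) = 0.26
not B: Gödel ¬ of 0.93 = 0 (operand ≠ 0)
not not B: Gödel ¬ of 0 = 1 (operand is 0)
(not not B → C): 1 > 0.54, so result = 0.54
((not not B → C) ∧ A) = min(0.54, 0.26) = 0.26
not C: Gödel ¬ of 0.54 = 0 (operand ≠ 0)
not A: Gödel ¬ of 0.26 = 0 (operand ≠ 0)
not B: Gödel ¬ of 0.93 = 0 (operand ≠ 0)
(not B ∨ A) = max(0, 0.26) = 0.26
(not A ∨ (not B ∨ A)) = max(0, 0.26) = 0.26
(not C ∨ (not A ∨ (not B ∨ A))) = max(0, 0.26) = 0.26
(((not not B → C) ∧ A) ∨ (not C ∨ (not A ∨ (not B ∨ A)))) = max(0.26, 0.26) = 0.26
((C ∧ (A ∨ A)) → (((not not B → C) ∧ A) ∨ (not C ∨ (not A ∨ (not B ∨ A))))): 0.26 ≤ 0.26, so result = 1
not ((C ∧ (A ∨ A)) → (((not not B → C) ∧ A) ∨ (not C ∨ (not A ∨ (not B ∨ A))))): Gödel ¬ of 1 = 0 (operand ≠ 0)
not not ((C ∧ (A ∨ A)) → (((not not B → C) ∧ A) ∨ (not C ∨ (not A ∨ (not B ∨ A))))): Gödel ¬ of 0 = 1 (operand is 0)
not not not ((C ∧ (A ∨ A)) → (((not not B → C) ∧ A) ∨ (not C ∨ (not A ∨ (not B ∨ A))))): Gödel ¬ of 1 = 0 (operand ≠ 0)
not not not not ((C ∧ (A ∨ A)) → (((not not B → C) ∧ A) ∨ (not C ∨ (not A ∨ (not B ∨ A))))): Gödel ¬ of 0 = 1 (operand is 0)

1.00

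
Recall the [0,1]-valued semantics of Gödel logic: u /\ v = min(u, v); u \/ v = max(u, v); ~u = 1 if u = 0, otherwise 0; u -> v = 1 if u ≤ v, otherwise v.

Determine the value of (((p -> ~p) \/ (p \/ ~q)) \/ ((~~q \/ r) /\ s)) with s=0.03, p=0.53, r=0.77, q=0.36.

~p: Gödel ¬ of 0.53 = 0 (operand ≠ 0)
(p -> ~p): 0.53 > 0, so result = 0
~q: Gödel ¬ of 0.36 = 0 (operand ≠ 0)
(p \/ ~q) = max(0.53, 0) = 0.53
((p -> ~p) \/ (p \/ ~q)) = max(0, 0.53) = 0.53
~q: Gödel ¬ of 0.36 = 0 (operand ≠ 0)
~~q: Gödel ¬ of 0 = 1 (operand is 0)
(~~q \/ r) = max(1, 0.77) = 1
((~~q \/ r) /\ s) = min(1, 0.03) = 0.03
(((p -> ~p) \/ (p \/ ~q)) \/ ((~~q \/ r) /\ s)) = max(0.53, 0.03) = 0.53

0.53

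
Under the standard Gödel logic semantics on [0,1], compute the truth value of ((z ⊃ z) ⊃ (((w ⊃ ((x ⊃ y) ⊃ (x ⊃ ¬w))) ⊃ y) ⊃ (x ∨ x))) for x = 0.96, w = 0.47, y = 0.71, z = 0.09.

0.96

(z ⊃ z): 0.09 ≤ 0.09, so result = 1
(x ⊃ y): 0.96 > 0.71, so result = 0.71
¬w: Gödel ¬ of 0.47 = 0 (operand ≠ 0)
(x ⊃ ¬w): 0.96 > 0, so result = 0
((x ⊃ y) ⊃ (x ⊃ ¬w)): 0.71 > 0, so result = 0
(w ⊃ ((x ⊃ y) ⊃ (x ⊃ ¬w))): 0.47 > 0, so result = 0
((w ⊃ ((x ⊃ y) ⊃ (x ⊃ ¬w))) ⊃ y): 0 ≤ 0.71, so result = 1
(x ∨ x) = max(0.96, 0.96) = 0.96
(((w ⊃ ((x ⊃ y) ⊃ (x ⊃ ¬w))) ⊃ y) ⊃ (x ∨ x)): 1 > 0.96, so result = 0.96
((z ⊃ z) ⊃ (((w ⊃ ((x ⊃ y) ⊃ (x ⊃ ¬w))) ⊃ y) ⊃ (x ∨ x))): 1 > 0.96, so result = 0.96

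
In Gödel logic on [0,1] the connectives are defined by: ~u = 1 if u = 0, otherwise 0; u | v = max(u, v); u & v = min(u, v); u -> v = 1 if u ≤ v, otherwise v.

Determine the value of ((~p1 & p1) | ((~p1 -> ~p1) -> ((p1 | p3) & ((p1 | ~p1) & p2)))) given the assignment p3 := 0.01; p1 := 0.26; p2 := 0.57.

0.26

~p1: Gödel ¬ of 0.26 = 0 (operand ≠ 0)
(~p1 & p1) = min(0, 0.26) = 0
~p1: Gödel ¬ of 0.26 = 0 (operand ≠ 0)
~p1: Gödel ¬ of 0.26 = 0 (operand ≠ 0)
(~p1 -> ~p1): 0 ≤ 0, so result = 1
(p1 | p3) = max(0.26, 0.01) = 0.26
~p1: Gödel ¬ of 0.26 = 0 (operand ≠ 0)
(p1 | ~p1) = max(0.26, 0) = 0.26
((p1 | ~p1) & p2) = min(0.26, 0.57) = 0.26
((p1 | p3) & ((p1 | ~p1) & p2)) = min(0.26, 0.26) = 0.26
((~p1 -> ~p1) -> ((p1 | p3) & ((p1 | ~p1) & p2))): 1 > 0.26, so result = 0.26
((~p1 & p1) | ((~p1 -> ~p1) -> ((p1 | p3) & ((p1 | ~p1) & p2)))) = max(0, 0.26) = 0.26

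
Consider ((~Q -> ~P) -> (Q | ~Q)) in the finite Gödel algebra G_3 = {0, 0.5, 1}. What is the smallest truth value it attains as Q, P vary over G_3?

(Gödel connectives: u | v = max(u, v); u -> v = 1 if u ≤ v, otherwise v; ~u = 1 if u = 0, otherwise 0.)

The minimum is attained at Q = 0.5, P = 0:
  ~Q: Gödel ¬ of 0.5 = 0 (operand ≠ 0)
  ~P: Gödel ¬ of 0 = 1 (operand is 0)
  (~Q -> ~P): 0 ≤ 1, so result = 1
  ~Q: Gödel ¬ of 0.5 = 0 (operand ≠ 0)
  (Q | ~Q) = max(0.5, 0) = 0.5
  ((~Q -> ~P) -> (Q | ~Q)): 1 > 0.5, so result = 0.5
Checking all 9 assignments confirms none give a value below 0.50.

0.50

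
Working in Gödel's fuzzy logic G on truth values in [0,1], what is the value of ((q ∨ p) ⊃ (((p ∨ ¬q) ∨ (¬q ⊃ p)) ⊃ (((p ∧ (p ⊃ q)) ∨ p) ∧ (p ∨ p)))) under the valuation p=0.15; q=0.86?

(q ∨ p) = max(0.86, 0.15) = 0.86
¬q: Gödel ¬ of 0.86 = 0 (operand ≠ 0)
(p ∨ ¬q) = max(0.15, 0) = 0.15
¬q: Gödel ¬ of 0.86 = 0 (operand ≠ 0)
(¬q ⊃ p): 0 ≤ 0.15, so result = 1
((p ∨ ¬q) ∨ (¬q ⊃ p)) = max(0.15, 1) = 1
(p ⊃ q): 0.15 ≤ 0.86, so result = 1
(p ∧ (p ⊃ q)) = min(0.15, 1) = 0.15
((p ∧ (p ⊃ q)) ∨ p) = max(0.15, 0.15) = 0.15
(p ∨ p) = max(0.15, 0.15) = 0.15
(((p ∧ (p ⊃ q)) ∨ p) ∧ (p ∨ p)) = min(0.15, 0.15) = 0.15
(((p ∨ ¬q) ∨ (¬q ⊃ p)) ⊃ (((p ∧ (p ⊃ q)) ∨ p) ∧ (p ∨ p))): 1 > 0.15, so result = 0.15
((q ∨ p) ⊃ (((p ∨ ¬q) ∨ (¬q ⊃ p)) ⊃ (((p ∧ (p ⊃ q)) ∨ p) ∧ (p ∨ p)))): 0.86 > 0.15, so result = 0.15

0.15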